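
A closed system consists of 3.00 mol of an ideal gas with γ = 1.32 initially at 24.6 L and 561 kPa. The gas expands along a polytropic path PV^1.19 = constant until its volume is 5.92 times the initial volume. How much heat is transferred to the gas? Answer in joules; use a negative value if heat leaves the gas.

T₁ = P₁V₁/(nR) = 561×24.6/(3.00×8.314) = 553 K.
Polytropic n=1.19: T₂ = T₁(V₁/V₂)^(n−1) = 553×(0.169)^0.19 = 395 K; P₂ = P₁(V₁/V₂)^n = 67.6 kPa.
W = (P₁V₁−P₂V₂)/(n−1) = (561×24.6−67.6×146)/0.19 = 20800 J.
ΔU = nCvΔT = 3.00×26.0×(395−553) = -12400 J.
Q = ΔU + W = 8460 J.

8460 J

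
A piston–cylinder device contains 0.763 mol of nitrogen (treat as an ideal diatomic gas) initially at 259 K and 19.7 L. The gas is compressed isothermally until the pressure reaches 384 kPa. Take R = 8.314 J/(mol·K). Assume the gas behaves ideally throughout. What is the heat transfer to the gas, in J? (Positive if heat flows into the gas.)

P₁ = nRT₁/V₁ = 0.763×8.314×259/19.7 = 83.4 kPa.
Isothermal: T stays 259 K; PV = const ⇒ V₂ = 4.28 L, P₂ = 384 kPa.
ΔU = 0 (ideal gas, T constant).
W = nRT ln(V₂/V₁) = 0.763×8.314×259×ln(0.217) = -2510 J.
Q = ΔU + W = -2510 J.

-2510 J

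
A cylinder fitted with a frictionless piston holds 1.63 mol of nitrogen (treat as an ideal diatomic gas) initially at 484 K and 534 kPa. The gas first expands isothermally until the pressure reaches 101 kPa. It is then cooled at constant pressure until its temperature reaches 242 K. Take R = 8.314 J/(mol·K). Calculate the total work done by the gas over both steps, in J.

V₁ = nRT₁/P₁ = 1.63×8.314×484/534 = 12.3 L.
Step 1 — Isothermal: T stays 484 K; PV = const ⇒ V₂ = 64.9 L, P₂ = 101 kPa.
ΔU = 0 (ideal gas, T constant).
W = nRT ln(V₂/V₁) = 1.63×8.314×484×ln(5.29) = 10900 J.
Q = ΔU + W = 10900 J.
State after step 1: P = 101 kPa, V = 64.9 L, T = 484 K.
Step 2 — Isobaric: P stays 101 kPa; V/T = const ⇒ T₂ = 242 K, V₂ = 32.5 L.
W = PΔV = 101×(32.5−64.9) kPa·L = -3280 J.
ΔU = nCvΔT = 1.63×20.8×(242−484) = -8200 J.
Q = ΔU + W = nCpΔT = -11500 J.
Net over both steps: W = 7640 J, Q = -556 J, ΔU = -8200 J.

7640 J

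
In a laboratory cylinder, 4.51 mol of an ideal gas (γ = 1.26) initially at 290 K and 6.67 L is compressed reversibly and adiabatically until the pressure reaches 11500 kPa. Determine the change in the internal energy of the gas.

20800 J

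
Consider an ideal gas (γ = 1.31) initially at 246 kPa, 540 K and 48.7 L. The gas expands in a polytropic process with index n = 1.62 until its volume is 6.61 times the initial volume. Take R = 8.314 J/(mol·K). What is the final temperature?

167 K

Polytropic n=1.62: T₂ = T₁(V₁/V₂)^(n−1) = 540×(0.151)^0.62 = 167 K; P₂ = P₁(V₁/V₂)^n = 11.5 kPa.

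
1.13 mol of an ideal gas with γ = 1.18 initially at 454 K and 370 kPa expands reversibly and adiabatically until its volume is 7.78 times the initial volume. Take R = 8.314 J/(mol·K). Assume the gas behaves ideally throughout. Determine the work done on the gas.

-7320 J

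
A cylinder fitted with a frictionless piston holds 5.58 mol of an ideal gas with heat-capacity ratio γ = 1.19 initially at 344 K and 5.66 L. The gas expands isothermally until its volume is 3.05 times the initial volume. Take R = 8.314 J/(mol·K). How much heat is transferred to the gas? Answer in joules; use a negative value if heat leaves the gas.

P₁ = nRT₁/V₁ = 5.58×8.314×344/5.66 = 2820 kPa.
Isothermal: T stays 344 K; PV = const ⇒ V₂ = 17.3 L, P₂ = 924 kPa.
ΔU = 0 (ideal gas, T constant).
W = nRT ln(V₂/V₁) = 5.58×8.314×344×ln(3.05) = 17800 J.
Q = ΔU + W = 17800 J.

17800 J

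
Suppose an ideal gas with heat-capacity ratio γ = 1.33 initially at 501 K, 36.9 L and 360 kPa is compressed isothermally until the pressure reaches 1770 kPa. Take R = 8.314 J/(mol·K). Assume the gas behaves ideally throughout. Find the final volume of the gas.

Isothermal: T stays 501 K; PV = const ⇒ V₂ = 7.51 L, P₂ = 1770 kPa.

7.51 L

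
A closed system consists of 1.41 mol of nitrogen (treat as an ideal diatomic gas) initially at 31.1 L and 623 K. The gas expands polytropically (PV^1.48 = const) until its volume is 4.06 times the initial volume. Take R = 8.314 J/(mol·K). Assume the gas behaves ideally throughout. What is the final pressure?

P₁ = nRT₁/V₁ = 1.41×8.314×623/31.1 = 235 kPa.
Polytropic n=1.48: T₂ = T₁(V₁/V₂)^(n−1) = 623×(0.246)^0.48 = 318 K; P₂ = P₁(V₁/V₂)^n = 29.5 kPa.

29.5 kPa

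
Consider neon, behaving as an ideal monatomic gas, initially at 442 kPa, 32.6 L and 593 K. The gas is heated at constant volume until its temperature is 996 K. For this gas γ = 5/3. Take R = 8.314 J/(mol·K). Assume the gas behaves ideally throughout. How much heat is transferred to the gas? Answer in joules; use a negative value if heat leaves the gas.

14700 J

n = P₁V₁/(RT₁) = 442×32.6/(8.314×593) = 2.92 mol.
Isochoric: V stays 32.6 L; P/T = const ⇒ T₂ = 996 K, P₂ = 742 kPa.
W = 0 (no volume change).
ΔU = nCvΔT = 2.92×12.5×(996−593) = 14700 J.
Q = ΔU = 14700 J.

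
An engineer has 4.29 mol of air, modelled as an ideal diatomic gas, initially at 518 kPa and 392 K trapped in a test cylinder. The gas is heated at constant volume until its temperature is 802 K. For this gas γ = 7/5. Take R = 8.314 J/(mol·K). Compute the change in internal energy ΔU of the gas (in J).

36600 J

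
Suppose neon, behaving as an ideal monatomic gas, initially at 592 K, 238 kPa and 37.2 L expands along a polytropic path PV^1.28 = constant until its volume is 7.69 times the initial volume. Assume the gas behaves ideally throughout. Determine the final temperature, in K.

Polytropic n=1.28: T₂ = T₁(V₁/V₂)^(n−1) = 592×(0.130)^0.28 = 334 K; P₂ = P₁(V₁/V₂)^n = 17.5 kPa.

334 K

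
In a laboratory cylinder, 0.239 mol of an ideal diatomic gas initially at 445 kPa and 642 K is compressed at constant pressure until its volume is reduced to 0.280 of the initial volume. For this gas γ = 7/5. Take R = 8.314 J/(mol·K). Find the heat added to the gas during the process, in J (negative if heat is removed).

V₁ = nRT₁/P₁ = 0.239×8.314×642/445 = 2.87 L.
Isobaric: P stays 445 kPa; V/T = const ⇒ T₂ = 180 K, V₂ = 0.803 L.
W = PΔV = 445×(0.803−2.87) kPa·L = -918 J.
ΔU = nCvΔT = 0.239×20.8×(180−642) = -2300 J.
Q = ΔU + W = nCpΔT = -3210 J.

-3210 J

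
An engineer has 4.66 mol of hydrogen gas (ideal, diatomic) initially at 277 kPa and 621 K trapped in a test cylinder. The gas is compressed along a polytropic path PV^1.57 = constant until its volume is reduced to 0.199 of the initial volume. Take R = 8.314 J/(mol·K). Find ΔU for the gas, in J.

V₁ = nRT₁/P₁ = 4.66×8.314×621/277 = 86.9 L.
Polytropic n=1.57: T₂ = T₁(V₁/V₂)^(n−1) = 621×(5.03)^0.57 = 1560 K; P₂ = P₁(V₁/V₂)^n = 3490 kPa.
For an ideal gas ΔU = nCvΔT with Cv = (5/2)R = 20.8 J/(mol·K).
ΔU = 4.66×20.8×(1560−621) = 90800 J.

90800 J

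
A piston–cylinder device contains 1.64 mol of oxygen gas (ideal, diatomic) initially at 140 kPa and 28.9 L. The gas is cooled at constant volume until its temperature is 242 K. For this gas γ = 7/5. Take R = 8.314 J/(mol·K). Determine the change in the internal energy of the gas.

-1870 J

T₁ = P₁V₁/(nR) = 140×28.9/(1.64×8.314) = 297 K.
Isochoric: V stays 28.9 L; P/T = const ⇒ T₂ = 242 K, P₂ = 114 kPa.
For an ideal gas ΔU = nCvΔT with Cv = (5/2)R = 20.8 J/(mol·K).
ΔU = 1.64×20.8×(242−297) = -1870 J.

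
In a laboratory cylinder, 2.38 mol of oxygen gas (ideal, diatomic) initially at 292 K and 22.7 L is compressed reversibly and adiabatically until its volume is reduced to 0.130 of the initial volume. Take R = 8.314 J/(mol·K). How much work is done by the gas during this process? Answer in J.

P₁ = nRT₁/V₁ = 2.38×8.314×292/22.7 = 255 kPa.
Adiabatic: TV^(γ−1) = const ⇒ T₂ = 292×(7.69)^0.400 = 660 K; PV^γ = const ⇒ P₂ = 4430 kPa.
ΔU = nCvΔT = 2.38×20.8×(660−292) = 18200 J.
Q = 0 for an adiabatic process, so W = −ΔU = -18200 J.

-18200 J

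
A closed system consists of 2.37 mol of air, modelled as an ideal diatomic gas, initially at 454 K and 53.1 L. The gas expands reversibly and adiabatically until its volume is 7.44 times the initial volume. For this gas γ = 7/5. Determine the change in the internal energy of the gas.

-12300 J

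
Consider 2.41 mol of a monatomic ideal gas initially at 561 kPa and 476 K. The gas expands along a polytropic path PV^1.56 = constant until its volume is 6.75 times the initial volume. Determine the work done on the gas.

V₁ = nRT₁/P₁ = 2.41×8.314×476/561 = 17.0 L.
Polytropic n=1.56: T₂ = T₁(V₁/V₂)^(n−1) = 476×(0.148)^0.56 = 163 K; P₂ = P₁(V₁/V₂)^n = 28.5 kPa.
W = (P₁V₁−P₂V₂)/(n−1) = (561×17.0−28.5×115)/0.56 = 11200 J.
Work done on the gas = −W_by = -11200 J.

-11200 J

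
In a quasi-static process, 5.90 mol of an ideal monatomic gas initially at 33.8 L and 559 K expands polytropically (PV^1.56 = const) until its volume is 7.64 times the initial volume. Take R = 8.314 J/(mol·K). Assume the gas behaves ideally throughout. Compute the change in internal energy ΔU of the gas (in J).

P₁ = nRT₁/V₁ = 5.90×8.314×559/33.8 = 811 kPa.
Polytropic n=1.56: T₂ = T₁(V₁/V₂)^(n−1) = 559×(0.131)^0.56 = 179 K; P₂ = P₁(V₁/V₂)^n = 34.0 kPa.
For an ideal gas ΔU = nCvΔT with Cv = (3/2)R = 12.5 J/(mol·K).
ΔU = 5.90×12.5×(179−559) = -28000 J.

-28000 J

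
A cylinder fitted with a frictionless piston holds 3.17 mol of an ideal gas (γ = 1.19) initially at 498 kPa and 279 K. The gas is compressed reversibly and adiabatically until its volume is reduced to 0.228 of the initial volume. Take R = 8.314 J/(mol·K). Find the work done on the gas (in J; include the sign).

V₁ = nRT₁/P₁ = 3.17×8.314×279/498 = 14.8 L.
Adiabatic: TV^(γ−1) = const ⇒ T₂ = 279×(4.39)^0.190 = 369 K; PV^γ = const ⇒ P₂ = 2890 kPa.
ΔU = nCvΔT = 3.17×43.8×(369−279) = 12600 J.
Q = 0 for an adiabatic process, so W = −ΔU = -12600 J.
Work done on the gas = −W_by = 12600 J.

12600 J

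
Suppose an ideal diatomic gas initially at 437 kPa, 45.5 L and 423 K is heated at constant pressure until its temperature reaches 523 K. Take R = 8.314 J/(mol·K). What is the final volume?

56.3 L

Isobaric: P stays 437 kPa; V/T = const ⇒ T₂ = 523 K, V₂ = 56.3 L.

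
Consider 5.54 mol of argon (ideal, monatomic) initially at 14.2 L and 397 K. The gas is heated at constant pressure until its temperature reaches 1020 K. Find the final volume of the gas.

36.5 L

P₁ = nRT₁/V₁ = 5.54×8.314×397/14.2 = 1290 kPa.
Isobaric: P stays 1290 kPa; V/T = const ⇒ T₂ = 1020 K, V₂ = 36.5 L.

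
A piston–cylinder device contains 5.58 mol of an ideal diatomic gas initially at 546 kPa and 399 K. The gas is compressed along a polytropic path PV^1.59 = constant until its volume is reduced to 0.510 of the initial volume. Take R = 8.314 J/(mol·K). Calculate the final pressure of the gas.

V₁ = nRT₁/P₁ = 5.58×8.314×399/546 = 33.9 L.
Polytropic n=1.59: T₂ = T₁(V₁/V₂)^(n−1) = 399×(1.96)^0.59 = 594 K; P₂ = P₁(V₁/V₂)^n = 1590 kPa.

1590 kPa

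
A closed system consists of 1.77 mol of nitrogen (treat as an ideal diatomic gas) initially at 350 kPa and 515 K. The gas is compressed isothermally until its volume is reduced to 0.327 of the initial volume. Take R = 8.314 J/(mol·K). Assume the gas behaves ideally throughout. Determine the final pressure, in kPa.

1070 kPa

V₁ = nRT₁/P₁ = 1.77×8.314×515/350 = 21.7 L.
Isothermal: T stays 515 K; PV = const ⇒ V₂ = 7.08 L, P₂ = 1070 kPa.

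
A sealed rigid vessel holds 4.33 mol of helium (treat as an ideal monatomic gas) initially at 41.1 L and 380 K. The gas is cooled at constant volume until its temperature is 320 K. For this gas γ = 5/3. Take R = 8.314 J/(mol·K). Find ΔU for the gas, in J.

P₁ = nRT₁/V₁ = 4.33×8.314×380/41.1 = 333 kPa.
Isochoric: V stays 41.1 L; P/T = const ⇒ T₂ = 320 K, P₂ = 280 kPa.
For an ideal gas ΔU = nCvΔT with Cv = (3/2)R = 12.5 J/(mol·K).
ΔU = 4.33×12.5×(320−380) = -3240 J.

-3240 J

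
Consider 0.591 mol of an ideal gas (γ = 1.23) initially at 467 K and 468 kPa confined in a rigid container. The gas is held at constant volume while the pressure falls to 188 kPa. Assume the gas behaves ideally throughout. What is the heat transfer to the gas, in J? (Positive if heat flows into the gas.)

V₁ = nRT₁/P₁ = 0.591×8.314×467/468 = 4.90 L.
Isochoric: V stays 4.90 L; P/T = const ⇒ T₂ = 188 K, P₂ = 188 kPa.
W = 0 (no volume change).
ΔU = nCvΔT = 0.591×36.1×(188−467) = -5970 J.
Q = ΔU = -5970 J.

-5970 J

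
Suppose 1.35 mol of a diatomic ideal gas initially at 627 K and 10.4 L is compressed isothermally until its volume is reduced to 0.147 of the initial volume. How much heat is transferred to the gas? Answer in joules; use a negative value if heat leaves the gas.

-13500 J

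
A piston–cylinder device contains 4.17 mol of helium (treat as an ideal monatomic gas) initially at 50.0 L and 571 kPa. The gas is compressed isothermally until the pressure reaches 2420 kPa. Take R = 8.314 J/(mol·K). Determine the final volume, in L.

11.8 L

T₁ = P₁V₁/(nR) = 571×50.0/(4.17×8.314) = 823 K.
Isothermal: T stays 823 K; PV = const ⇒ V₂ = 11.8 L, P₂ = 2420 kPa.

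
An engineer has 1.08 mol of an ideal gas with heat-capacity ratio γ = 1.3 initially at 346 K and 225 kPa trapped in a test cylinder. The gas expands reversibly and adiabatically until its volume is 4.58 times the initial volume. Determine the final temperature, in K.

219 K

V₁ = nRT₁/P₁ = 1.08×8.314×346/225 = 13.8 L.
Adiabatic: TV^(γ−1) = const ⇒ T₂ = 346×(0.218)^0.300 = 219 K; PV^γ = const ⇒ P₂ = 31.1 kPa.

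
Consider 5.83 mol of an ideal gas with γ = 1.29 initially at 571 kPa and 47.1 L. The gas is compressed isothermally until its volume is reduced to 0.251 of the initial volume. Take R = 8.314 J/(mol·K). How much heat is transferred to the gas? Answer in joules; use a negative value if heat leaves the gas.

-37200 J

T₁ = P₁V₁/(nR) = 571×47.1/(5.83×8.314) = 555 K.
Isothermal: T stays 555 K; PV = const ⇒ V₂ = 11.8 L, P₂ = 2270 kPa.
ΔU = 0 (ideal gas, T constant).
W = nRT ln(V₂/V₁) = 5.83×8.314×555×ln(0.251) = -37200 J.
Q = ΔU + W = -37200 J.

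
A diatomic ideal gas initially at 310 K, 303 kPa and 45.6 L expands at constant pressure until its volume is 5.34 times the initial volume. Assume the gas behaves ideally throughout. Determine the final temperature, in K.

1660 K

Isobaric: P stays 303 kPa; V/T = const ⇒ T₂ = 1660 K, V₂ = 244 L.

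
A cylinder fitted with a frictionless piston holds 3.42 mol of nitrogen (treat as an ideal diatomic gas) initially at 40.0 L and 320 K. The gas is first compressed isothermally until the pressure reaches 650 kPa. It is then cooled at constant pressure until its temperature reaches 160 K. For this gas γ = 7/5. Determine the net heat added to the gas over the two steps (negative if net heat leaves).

P₁ = nRT₁/V₁ = 3.42×8.314×320/40.0 = 227 kPa.
Step 1 — Isothermal: T stays 320 K; PV = const ⇒ V₂ = 14.0 L, P₂ = 650 kPa.
ΔU = 0 (ideal gas, T constant).
W = nRT ln(V₂/V₁) = 3.42×8.314×320×ln(0.350) = -9550 J.
Q = ΔU + W = -9550 J.
State after step 1: P = 650 kPa, V = 14.0 L, T = 320 K.
Step 2 — Isobaric: P stays 650 kPa; V/T = const ⇒ T₂ = 160 K, V₂ = 7.00 L.
W = PΔV = 650×(7.00−14.0) kPa·L = -4550 J.
ΔU = nCvΔT = 3.42×20.8×(160−320) = -11400 J.
Q = ΔU + W = nCpΔT = -15900 J.
Net over both steps: W = -14100 J, Q = -25500 J, ΔU = -11400 J.

-25500 J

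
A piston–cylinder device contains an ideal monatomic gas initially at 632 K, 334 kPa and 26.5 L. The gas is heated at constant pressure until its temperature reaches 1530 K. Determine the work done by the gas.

12600 J

n = P₁V₁/(RT₁) = 334×26.5/(8.314×632) = 1.68 mol.
Isobaric: P stays 334 kPa; V/T = const ⇒ T₂ = 1530 K, V₂ = 64.2 L.
W = PΔV = 334×(64.2−26.5) kPa·L = 12600 J.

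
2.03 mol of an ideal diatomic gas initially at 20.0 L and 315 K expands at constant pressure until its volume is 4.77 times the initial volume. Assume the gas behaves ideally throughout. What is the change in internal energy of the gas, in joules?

P₁ = nRT₁/V₁ = 2.03×8.314×315/20.0 = 266 kPa.
Isobaric: P stays 266 kPa; V/T = const ⇒ T₂ = 1500 K, V₂ = 95.4 L.
For an ideal gas ΔU = nCvΔT with Cv = (5/2)R = 20.8 J/(mol·K).
ΔU = 2.03×20.8×(1500−315) = 50100 J.

50100 J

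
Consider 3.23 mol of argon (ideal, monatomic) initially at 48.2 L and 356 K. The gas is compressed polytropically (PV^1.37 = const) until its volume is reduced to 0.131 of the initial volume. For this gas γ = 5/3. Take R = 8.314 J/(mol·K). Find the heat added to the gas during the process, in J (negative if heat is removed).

P₁ = nRT₁/V₁ = 3.23×8.314×356/48.2 = 198 kPa.
Polytropic n=1.37: T₂ = T₁(V₁/V₂)^(n−1) = 356×(7.63)^0.37 = 755 K; P₂ = P₁(V₁/V₂)^n = 3210 kPa.
W = (P₁V₁−P₂V₂)/(n−1) = (198×48.2−3210×6.31)/0.37 = -29000 J.
ΔU = nCvΔT = 3.23×12.5×(755−356) = 16100 J.
Q = ΔU + W = -12900 J.

-12900 J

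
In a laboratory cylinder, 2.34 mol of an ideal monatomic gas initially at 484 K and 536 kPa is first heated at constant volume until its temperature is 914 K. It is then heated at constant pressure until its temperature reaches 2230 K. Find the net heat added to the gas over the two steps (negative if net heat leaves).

V₁ = nRT₁/P₁ = 2.34×8.314×484/536 = 17.6 L.
Step 1 — Isochoric: V stays 17.6 L; P/T = const ⇒ T₂ = 914 K, P₂ = 1010 kPa.
W = 0 (no volume change).
ΔU = nCvΔT = 2.34×12.5×(914−484) = 12500 J.
Q = ΔU = 12500 J.
State after step 1: P = 1010 kPa, V = 17.6 L, T = 914 K.
Step 2 — Isobaric: P stays 1010 kPa; V/T = const ⇒ T₂ = 2230 K, V₂ = 42.9 L.
W = PΔV = 1010×(42.9−17.6) kPa·L = 25600 J.
ΔU = nCvΔT = 2.34×12.5×(2230−914) = 38400 J.
Q = ΔU + W = nCpΔT = 64000 J.
Net over both steps: W = 25600 J, Q = 76600 J, ΔU = 51000 J.

76600 J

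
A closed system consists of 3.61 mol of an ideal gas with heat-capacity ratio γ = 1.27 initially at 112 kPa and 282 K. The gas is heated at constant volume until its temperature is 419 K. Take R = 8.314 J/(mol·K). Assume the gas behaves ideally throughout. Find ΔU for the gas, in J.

15200 J

V₁ = nRT₁/P₁ = 3.61×8.314×282/112 = 75.6 L.
Isochoric: V stays 75.6 L; P/T = const ⇒ T₂ = 419 K, P₂ = 166 kPa.
For an ideal gas ΔU = nCvΔT with Cv = R/(γ−1) = 30.8 J/(mol·K).
ΔU = 3.61×30.8×(419−282) = 15200 J.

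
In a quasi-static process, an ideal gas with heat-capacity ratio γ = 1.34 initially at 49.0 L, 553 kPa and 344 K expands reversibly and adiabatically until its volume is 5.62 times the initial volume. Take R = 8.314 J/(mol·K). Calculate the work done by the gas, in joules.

35400 J

n = P₁V₁/(RT₁) = 553×49.0/(8.314×344) = 9.47 mol.
Adiabatic: TV^(γ−1) = const ⇒ T₂ = 344×(0.178)^0.340 = 191 K; PV^γ = const ⇒ P₂ = 54.7 kPa.
ΔU = nCvΔT = 9.47×24.5×(191−344) = -35400 J.
Q = 0 for an adiabatic process, so W = −ΔU = 35400 J.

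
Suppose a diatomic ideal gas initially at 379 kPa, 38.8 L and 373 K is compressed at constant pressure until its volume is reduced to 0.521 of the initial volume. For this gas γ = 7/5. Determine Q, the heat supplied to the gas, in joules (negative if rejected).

n = P₁V₁/(RT₁) = 379×38.8/(8.314×373) = 4.74 mol.
Isobaric: P stays 379 kPa; V/T = const ⇒ T₂ = 194 K, V₂ = 20.2 L.
W = PΔV = 379×(20.2−38.8) kPa·L = -7040 J.
ΔU = nCvΔT = 4.74×20.8×(194−373) = -17600 J.
Q = ΔU + W = nCpΔT = -24700 J.

-24700 J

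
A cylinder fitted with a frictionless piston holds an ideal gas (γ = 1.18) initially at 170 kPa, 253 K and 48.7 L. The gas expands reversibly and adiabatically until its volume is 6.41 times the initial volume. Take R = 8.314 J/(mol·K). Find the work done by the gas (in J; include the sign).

n = P₁V₁/(RT₁) = 170×48.7/(8.314×253) = 3.94 mol.
Adiabatic: TV^(γ−1) = const ⇒ T₂ = 253×(0.156)^0.180 = 181 K; PV^γ = const ⇒ P₂ = 19.0 kPa.
ΔU = nCvΔT = 3.94×46.2×(181−253) = -13100 J.
Q = 0 for an adiabatic process, so W = −ΔU = 13100 J.

13100 J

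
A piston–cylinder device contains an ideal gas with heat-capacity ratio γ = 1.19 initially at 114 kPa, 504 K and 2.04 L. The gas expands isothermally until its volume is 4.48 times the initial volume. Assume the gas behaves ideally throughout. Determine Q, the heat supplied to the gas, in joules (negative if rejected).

349 J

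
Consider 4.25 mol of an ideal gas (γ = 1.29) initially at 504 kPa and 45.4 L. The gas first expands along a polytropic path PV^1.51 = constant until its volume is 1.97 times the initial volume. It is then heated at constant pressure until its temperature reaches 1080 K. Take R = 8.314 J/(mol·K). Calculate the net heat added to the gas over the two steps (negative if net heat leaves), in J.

87800 J

T₁ = P₁V₁/(nR) = 504×45.4/(4.25×8.314) = 648 K.
Step 1 — Polytropic n=1.51: T₂ = T₁(V₁/V₂)^(n−1) = 648×(0.508)^0.51 = 458 K; P₂ = P₁(V₁/V₂)^n = 181 kPa.
W = (P₁V₁−P₂V₂)/(n−1) = (504×45.4−181×89.4)/0.51 = 13100 J.
ΔU = nCvΔT = 4.25×28.7×(458−648) = -23100 J.
Q = ΔU + W = -9950 J.
State after step 1: P = 181 kPa, V = 89.4 L, T = 458 K.
Step 2 — Isobaric: P stays 181 kPa; V/T = const ⇒ T₂ = 1080 K, V₂ = 211 L.
W = PΔV = 181×(211−89.4) kPa·L = 22000 J.
ΔU = nCvΔT = 4.25×28.7×(1080−458) = 75800 J.
Q = ΔU + W = nCpΔT = 97700 J.
Net over both steps: W = 35100 J, Q = 87800 J, ΔU = 52700 J.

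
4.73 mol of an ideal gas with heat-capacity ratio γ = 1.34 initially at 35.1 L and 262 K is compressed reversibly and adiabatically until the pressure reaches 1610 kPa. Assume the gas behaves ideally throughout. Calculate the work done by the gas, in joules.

-16400 J

P₁ = nRT₁/V₁ = 4.73×8.314×262/35.1 = 294 kPa.
Adiabatic: T₂/T₁ = (P₂/P₁)^((γ−1)/γ) ⇒ T₂ = 262×(5.48)^0.254 = 404 K; V₂ = 9.86 L.
ΔU = nCvΔT = 4.73×24.5×(404−262) = 16400 J.
Q = 0 for an adiabatic process, so W = −ΔU = -16400 J.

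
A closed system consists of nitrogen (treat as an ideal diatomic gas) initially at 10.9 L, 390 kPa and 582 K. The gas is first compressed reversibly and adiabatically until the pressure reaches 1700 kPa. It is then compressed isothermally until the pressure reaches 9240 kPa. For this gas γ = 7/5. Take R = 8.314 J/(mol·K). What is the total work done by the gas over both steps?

-16500 J

n = P₁V₁/(RT₁) = 390×10.9/(8.314×582) = 0.879 mol.
Step 1 — Adiabatic: T₂/T₁ = (P₂/P₁)^((γ−1)/γ) ⇒ T₂ = 582×(4.36)^0.286 = 886 K; V₂ = 3.81 L.
ΔU = nCvΔT = 0.879×20.8×(886−582) = 5560 J.
Q = 0 for an adiabatic process, so W = −ΔU = -5560 J.
State after step 1: P = 1700 kPa, V = 3.81 L, T = 886 K.
Step 2 — Isothermal: T stays 886 K; PV = const ⇒ V₂ = 0.701 L, P₂ = 9240 kPa.
ΔU = 0 (ideal gas, T constant).
W = nRT ln(V₂/V₁) = 0.879×8.314×886×ln(0.184) = -11000 J.
Q = ΔU + W = -11000 J.
Net over both steps: W = -16500 J, Q = -11000 J, ΔU = 5560 J.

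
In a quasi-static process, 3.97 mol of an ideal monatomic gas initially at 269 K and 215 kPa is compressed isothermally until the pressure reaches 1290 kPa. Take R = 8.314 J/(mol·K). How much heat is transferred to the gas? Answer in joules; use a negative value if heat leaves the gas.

V₁ = nRT₁/P₁ = 3.97×8.314×269/215 = 41.3 L.
Isothermal: T stays 269 K; PV = const ⇒ V₂ = 6.88 L, P₂ = 1290 kPa.
ΔU = 0 (ideal gas, T constant).
W = nRT ln(V₂/V₁) = 3.97×8.314×269×ln(0.167) = -15900 J.
Q = ΔU + W = -15900 J.

-15900 J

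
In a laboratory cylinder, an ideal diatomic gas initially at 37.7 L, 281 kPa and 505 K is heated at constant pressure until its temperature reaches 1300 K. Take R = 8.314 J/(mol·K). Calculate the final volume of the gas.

Isobaric: P stays 281 kPa; V/T = const ⇒ T₂ = 1300 K, V₂ = 97.0 L.

97.0 L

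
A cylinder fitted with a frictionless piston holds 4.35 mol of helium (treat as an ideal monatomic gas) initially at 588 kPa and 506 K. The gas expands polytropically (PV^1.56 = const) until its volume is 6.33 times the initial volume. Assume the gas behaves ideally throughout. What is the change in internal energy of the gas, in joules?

-17700 J

V₁ = nRT₁/P₁ = 4.35×8.314×506/588 = 31.1 L.
Polytropic n=1.56: T₂ = T₁(V₁/V₂)^(n−1) = 506×(0.158)^0.56 = 180 K; P₂ = P₁(V₁/V₂)^n = 33.1 kPa.
For an ideal gas ΔU = nCvΔT with Cv = (3/2)R = 12.5 J/(mol·K).
ΔU = 4.35×12.5×(180−506) = -17700 J.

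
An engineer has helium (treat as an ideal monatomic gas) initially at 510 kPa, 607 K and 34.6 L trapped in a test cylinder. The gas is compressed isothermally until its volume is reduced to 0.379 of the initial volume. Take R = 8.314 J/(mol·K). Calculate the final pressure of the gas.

1350 kPa

Isothermal: T stays 607 K; PV = const ⇒ V₂ = 13.1 L, P₂ = 1350 kPa.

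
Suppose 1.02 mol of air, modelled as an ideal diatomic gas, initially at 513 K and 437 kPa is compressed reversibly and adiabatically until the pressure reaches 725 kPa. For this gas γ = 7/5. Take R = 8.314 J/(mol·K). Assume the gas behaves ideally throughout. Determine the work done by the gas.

-1690 J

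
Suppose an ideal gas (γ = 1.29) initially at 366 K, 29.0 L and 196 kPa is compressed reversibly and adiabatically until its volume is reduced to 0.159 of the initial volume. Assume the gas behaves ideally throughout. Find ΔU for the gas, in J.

13800 J

n = P₁V₁/(RT₁) = 196×29.0/(8.314×366) = 1.87 mol.
Adiabatic: TV^(γ−1) = const ⇒ T₂ = 366×(6.29)^0.290 = 624 K; PV^γ = const ⇒ P₂ = 2100 kPa.
For an ideal gas ΔU = nCvΔT with Cv = R/(γ−1) = 28.7 J/(mol·K).
ΔU = 1.87×28.7×(624−366) = 13800 J.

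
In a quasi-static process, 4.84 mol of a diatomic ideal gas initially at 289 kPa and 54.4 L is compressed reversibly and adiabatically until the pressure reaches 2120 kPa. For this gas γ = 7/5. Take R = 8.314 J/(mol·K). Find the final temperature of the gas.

690 K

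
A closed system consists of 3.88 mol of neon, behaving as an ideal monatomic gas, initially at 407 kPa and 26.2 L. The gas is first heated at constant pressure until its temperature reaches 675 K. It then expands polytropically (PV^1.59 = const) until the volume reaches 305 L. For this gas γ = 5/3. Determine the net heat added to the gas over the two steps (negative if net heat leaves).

T₁ = P₁V₁/(nR) = 407×26.2/(3.88×8.314) = 331 K.
Step 1 — Isobaric: P stays 407 kPa; V/T = const ⇒ T₂ = 675 K, V₂ = 53.5 L.
W = PΔV = 407×(53.5−26.2) kPa·L = 11100 J.
ΔU = nCvΔT = 3.88×12.5×(675−331) = 16700 J.
Q = ΔU + W = nCpΔT = 27800 J.
State after step 1: P = 407 kPa, V = 53.5 L, T = 675 K.
Step 2 — Polytropic n=1.59: T₂ = T₁(V₁/V₂)^(n−1) = 675×(0.175)^0.59 = 242 K; P₂ = P₁(V₁/V₂)^n = 25.6 kPa.
W = (P₁V₁−P₂V₂)/(n−1) = (407×53.5−25.6×305)/0.59 = 23700 J.
ΔU = nCvΔT = 3.88×12.5×(242−675) = -21000 J.
Q = ΔU + W = 2720 J.
Net over both steps: W = 34800 J, Q = 30500 J, ΔU = -4300 J.

30500 J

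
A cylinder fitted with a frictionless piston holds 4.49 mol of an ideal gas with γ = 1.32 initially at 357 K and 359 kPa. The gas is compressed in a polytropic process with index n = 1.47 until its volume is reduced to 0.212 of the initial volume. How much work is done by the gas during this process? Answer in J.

-30400 J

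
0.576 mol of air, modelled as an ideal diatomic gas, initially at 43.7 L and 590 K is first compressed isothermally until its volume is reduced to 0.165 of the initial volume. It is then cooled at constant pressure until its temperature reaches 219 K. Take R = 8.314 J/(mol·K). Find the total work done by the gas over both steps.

-6870 J

P₁ = nRT₁/V₁ = 0.576×8.314×590/43.7 = 64.7 kPa.
Step 1 — Isothermal: T stays 590 K; PV = const ⇒ V₂ = 7.21 L, P₂ = 392 kPa.
ΔU = 0 (ideal gas, T constant).
W = nRT ln(V₂/V₁) = 0.576×8.314×590×ln(0.165) = -5090 J.
Q = ΔU + W = -5090 J.
State after step 1: P = 392 kPa, V = 7.21 L, T = 590 K.
Step 2 — Isobaric: P stays 392 kPa; V/T = const ⇒ T₂ = 219 K, V₂ = 2.68 L.
W = PΔV = 392×(2.68−7.21) kPa·L = -1780 J.
ΔU = nCvΔT = 0.576×20.8×(219−590) = -4440 J.
Q = ΔU + W = nCpΔT = -6220 J.
Net over both steps: W = -6870 J, Q = -11300 J, ΔU = -4440 J.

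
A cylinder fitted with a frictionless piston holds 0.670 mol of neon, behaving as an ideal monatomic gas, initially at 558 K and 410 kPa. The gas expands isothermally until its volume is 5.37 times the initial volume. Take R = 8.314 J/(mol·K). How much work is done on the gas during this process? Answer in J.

V₁ = nRT₁/P₁ = 0.670×8.314×558/410 = 7.58 L.
Isothermal: T stays 558 K; PV = const ⇒ V₂ = 40.7 L, P₂ = 76.4 kPa.
W = nRT ln(V₂/V₁) = 0.670×8.314×558×ln(5.37) = 5220 J.
Work done on the gas = −W_by = -5220 J.

-5220 J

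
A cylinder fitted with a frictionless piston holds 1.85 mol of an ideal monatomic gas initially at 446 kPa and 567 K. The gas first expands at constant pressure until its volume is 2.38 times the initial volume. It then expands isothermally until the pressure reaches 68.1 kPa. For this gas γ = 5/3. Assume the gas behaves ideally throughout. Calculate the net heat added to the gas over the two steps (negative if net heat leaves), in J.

69100 J

V₁ = nRT₁/P₁ = 1.85×8.314×567/446 = 19.6 L.
Step 1 — Isobaric: P stays 446 kPa; V/T = const ⇒ T₂ = 1350 K, V₂ = 46.5 L.
W = PΔV = 446×(46.5−19.6) kPa·L = 12000 J.
ΔU = nCvΔT = 1.85×12.5×(1350−567) = 18100 J.
Q = ΔU + W = nCpΔT = 30100 J.
State after step 1: P = 446 kPa, V = 46.5 L, T = 1350 K.
Step 2 — Isothermal: T stays 1350 K; PV = const ⇒ V₂ = 305 L, P₂ = 68.1 kPa.
ΔU = 0 (ideal gas, T constant).
W = nRT ln(V₂/V₁) = 1.85×8.314×1350×ln(6.55) = 39000 J.
Q = ΔU + W = 39000 J.
Net over both steps: W = 51000 J, Q = 69100 J, ΔU = 18100 J.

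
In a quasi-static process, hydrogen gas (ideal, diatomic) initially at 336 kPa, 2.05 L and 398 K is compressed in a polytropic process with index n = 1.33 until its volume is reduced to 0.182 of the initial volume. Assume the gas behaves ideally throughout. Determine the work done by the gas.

-1580 J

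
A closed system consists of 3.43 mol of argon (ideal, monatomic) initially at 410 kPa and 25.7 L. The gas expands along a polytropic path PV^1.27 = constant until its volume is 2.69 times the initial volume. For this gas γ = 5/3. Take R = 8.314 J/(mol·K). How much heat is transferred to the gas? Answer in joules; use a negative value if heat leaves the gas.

T₁ = P₁V₁/(nR) = 410×25.7/(3.43×8.314) = 369 K.
Polytropic n=1.27: T₂ = T₁(V₁/V₂)^(n−1) = 369×(0.372)^0.27 = 283 K; P₂ = P₁(V₁/V₂)^n = 117 kPa.
W = (P₁V₁−P₂V₂)/(n−1) = (410×25.7−117×69.1)/0.27 = 9150 J.
ΔU = nCvΔT = 3.43×12.5×(283−369) = -3710 J.
Q = ΔU + W = 5440 J.

5440 J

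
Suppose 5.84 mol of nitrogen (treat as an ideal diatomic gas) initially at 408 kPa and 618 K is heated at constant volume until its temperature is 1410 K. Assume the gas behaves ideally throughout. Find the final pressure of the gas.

V₁ = nRT₁/P₁ = 5.84×8.314×618/408 = 73.5 L.
Isochoric: V stays 73.5 L; P/T = const ⇒ T₂ = 1410 K, P₂ = 931 kPa.

931 kPa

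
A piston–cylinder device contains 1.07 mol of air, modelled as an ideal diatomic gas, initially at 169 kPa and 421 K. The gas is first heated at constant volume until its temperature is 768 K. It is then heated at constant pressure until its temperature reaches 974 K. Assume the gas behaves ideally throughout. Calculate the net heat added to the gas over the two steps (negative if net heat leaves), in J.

V₁ = nRT₁/P₁ = 1.07×8.314×421/169 = 22.2 L.
Step 1 — Isochoric: V stays 22.2 L; P/T = const ⇒ T₂ = 768 K, P₂ = 308 kPa.
W = 0 (no volume change).
ΔU = nCvΔT = 1.07×20.8×(768−421) = 7720 J.
Q = ΔU = 7720 J.
State after step 1: P = 308 kPa, V = 22.2 L, T = 768 K.
Step 2 — Isobaric: P stays 308 kPa; V/T = const ⇒ T₂ = 974 K, V₂ = 28.1 L.
W = PΔV = 308×(28.1−22.2) kPa·L = 1830 J.
ΔU = nCvΔT = 1.07×20.8×(974−768) = 4580 J.
Q = ΔU + W = nCpΔT = 6410 J.
Net over both steps: W = 1830 J, Q = 14100 J, ΔU = 12300 J.

14100 J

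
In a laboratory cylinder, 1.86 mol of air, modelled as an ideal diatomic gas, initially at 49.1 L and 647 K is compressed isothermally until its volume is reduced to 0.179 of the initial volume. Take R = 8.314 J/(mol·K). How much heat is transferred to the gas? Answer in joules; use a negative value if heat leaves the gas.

-17200 J

P₁ = nRT₁/V₁ = 1.86×8.314×647/49.1 = 204 kPa.
Isothermal: T stays 647 K; PV = const ⇒ V₂ = 8.79 L, P₂ = 1140 kPa.
ΔU = 0 (ideal gas, T constant).
W = nRT ln(V₂/V₁) = 1.86×8.314×647×ln(0.179) = -17200 J.
Q = ΔU + W = -17200 J.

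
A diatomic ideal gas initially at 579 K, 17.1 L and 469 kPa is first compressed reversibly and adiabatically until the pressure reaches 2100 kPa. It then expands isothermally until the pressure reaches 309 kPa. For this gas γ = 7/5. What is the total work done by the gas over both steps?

n = P₁V₁/(RT₁) = 469×17.1/(8.314×579) = 1.67 mol.
Step 1 — Adiabatic: T₂/T₁ = (P₂/P₁)^((γ−1)/γ) ⇒ T₂ = 579×(4.48)^0.286 = 889 K; V₂ = 5.86 L.
ΔU = nCvΔT = 1.67×20.8×(889−579) = 10700 J.
Q = 0 for an adiabatic process, so W = −ΔU = -10700 J.
State after step 1: P = 2100 kPa, V = 5.86 L, T = 889 K.
Step 2 — Isothermal: T stays 889 K; PV = const ⇒ V₂ = 39.8 L, P₂ = 309 kPa.
ΔU = 0 (ideal gas, T constant).
W = nRT ln(V₂/V₁) = 1.67×8.314×889×ln(6.80) = 23600 J.
Q = ΔU + W = 23600 J.
Net over both steps: W = 12900 J, Q = 23600 J, ΔU = 10700 J.

12900 J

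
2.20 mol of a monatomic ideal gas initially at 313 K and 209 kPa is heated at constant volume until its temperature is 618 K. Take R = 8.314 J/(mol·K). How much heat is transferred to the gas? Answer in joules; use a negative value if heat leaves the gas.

V₁ = nRT₁/P₁ = 2.20×8.314×313/209 = 27.4 L.
Isochoric: V stays 27.4 L; P/T = const ⇒ T₂ = 618 K, P₂ = 413 kPa.
W = 0 (no volume change).
ΔU = nCvΔT = 2.20×12.5×(618−313) = 8370 J.
Q = ΔU = 8370 J.

8370 J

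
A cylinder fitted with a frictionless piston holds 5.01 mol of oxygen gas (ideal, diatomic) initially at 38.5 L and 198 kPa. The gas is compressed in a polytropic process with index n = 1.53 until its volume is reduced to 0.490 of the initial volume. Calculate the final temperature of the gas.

T₁ = P₁V₁/(nR) = 198×38.5/(5.01×8.314) = 183 K.
Polytropic n=1.53: T₂ = T₁(V₁/V₂)^(n−1) = 183×(2.04)^0.53 = 267 K; P₂ = P₁(V₁/V₂)^n = 590 kPa.

267 K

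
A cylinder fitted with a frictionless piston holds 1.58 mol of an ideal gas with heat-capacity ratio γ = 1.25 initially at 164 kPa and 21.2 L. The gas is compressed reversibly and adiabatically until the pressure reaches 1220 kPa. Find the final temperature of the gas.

395 K

T₁ = P₁V₁/(nR) = 164×21.2/(1.58×8.314) = 265 K.
Adiabatic: T₂/T₁ = (P₂/P₁)^((γ−1)/γ) ⇒ T₂ = 265×(7.44)^0.200 = 395 K; V₂ = 4.26 L.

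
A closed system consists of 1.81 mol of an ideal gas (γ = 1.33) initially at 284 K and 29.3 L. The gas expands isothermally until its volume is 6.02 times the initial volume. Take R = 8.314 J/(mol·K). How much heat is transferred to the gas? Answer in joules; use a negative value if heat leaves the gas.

7670 J

P₁ = nRT₁/V₁ = 1.81×8.314×284/29.3 = 146 kPa.
Isothermal: T stays 284 K; PV = const ⇒ V₂ = 176 L, P₂ = 24.2 kPa.
ΔU = 0 (ideal gas, T constant).
W = nRT ln(V₂/V₁) = 1.81×8.314×284×ln(6.02) = 7670 J.
Q = ΔU + W = 7670 J.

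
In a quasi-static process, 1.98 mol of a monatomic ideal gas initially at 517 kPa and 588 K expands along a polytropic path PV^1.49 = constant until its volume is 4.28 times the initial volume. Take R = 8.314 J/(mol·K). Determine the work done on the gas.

V₁ = nRT₁/P₁ = 1.98×8.314×588/517 = 18.7 L.
Polytropic n=1.49: T₂ = T₁(V₁/V₂)^(n−1) = 588×(0.234)^0.49 = 288 K; P₂ = P₁(V₁/V₂)^n = 59.2 kPa.
W = (P₁V₁−P₂V₂)/(n−1) = (517×18.7−59.2×80.1)/0.49 = 10100 J.
Work done on the gas = −W_by = -10100 J.

-10100 J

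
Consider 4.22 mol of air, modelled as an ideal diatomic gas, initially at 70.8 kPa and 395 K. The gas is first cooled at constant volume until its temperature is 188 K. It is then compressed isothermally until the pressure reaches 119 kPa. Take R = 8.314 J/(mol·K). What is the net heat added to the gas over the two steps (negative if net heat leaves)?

-26500 J

V₁ = nRT₁/P₁ = 4.22×8.314×395/70.8 = 196 L.
Step 1 — Isochoric: V stays 196 L; P/T = const ⇒ T₂ = 188 K, P₂ = 33.7 kPa.
W = 0 (no volume change).
ΔU = nCvΔT = 4.22×20.8×(188−395) = -18200 J.
Q = ΔU = -18200 J.
State after step 1: P = 33.7 kPa, V = 196 L, T = 188 K.
Step 2 — Isothermal: T stays 188 K; PV = const ⇒ V₂ = 55.4 L, P₂ = 119 kPa.
ΔU = 0 (ideal gas, T constant).
W = nRT ln(V₂/V₁) = 4.22×8.314×188×ln(0.283) = -8320 J.
Q = ΔU + W = -8320 J.
Net over both steps: W = -8320 J, Q = -26500 J, ΔU = -18200 J.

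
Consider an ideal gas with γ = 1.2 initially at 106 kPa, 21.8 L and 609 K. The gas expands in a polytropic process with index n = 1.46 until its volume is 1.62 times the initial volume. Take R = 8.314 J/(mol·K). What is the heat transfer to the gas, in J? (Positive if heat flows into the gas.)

n = P₁V₁/(RT₁) = 106×21.8/(8.314×609) = 0.456 mol.
Polytropic n=1.46: T₂ = T₁(V₁/V₂)^(n−1) = 609×(0.617)^0.46 = 488 K; P₂ = P₁(V₁/V₂)^n = 52.4 kPa.
W = (P₁V₁−P₂V₂)/(n−1) = (106×21.8−52.4×35.3)/0.46 = 1000 J.
ΔU = nCvΔT = 0.456×41.6×(488−609) = -2300 J.
Q = ΔU + W = -1300 J.

-1300 J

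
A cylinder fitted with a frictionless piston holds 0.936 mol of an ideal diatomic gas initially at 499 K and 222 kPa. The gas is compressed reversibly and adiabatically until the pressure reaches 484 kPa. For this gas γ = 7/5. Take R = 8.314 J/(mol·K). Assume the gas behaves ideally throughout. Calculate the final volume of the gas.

V₁ = nRT₁/P₁ = 0.936×8.314×499/222 = 17.5 L.
Adiabatic: T₂/T₁ = (P₂/P₁)^((γ−1)/γ) ⇒ T₂ = 499×(2.18)^0.286 = 623 K; V₂ = 10.0 L.

10.0 L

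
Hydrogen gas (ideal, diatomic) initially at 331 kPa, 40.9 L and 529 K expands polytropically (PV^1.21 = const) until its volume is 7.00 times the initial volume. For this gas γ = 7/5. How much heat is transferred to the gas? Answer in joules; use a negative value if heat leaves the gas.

n = P₁V₁/(RT₁) = 331×40.9/(8.314×529) = 3.08 mol.
Polytropic n=1.21: T₂ = T₁(V₁/V₂)^(n−1) = 529×(0.143)^0.21 = 352 K; P₂ = P₁(V₁/V₂)^n = 31.4 kPa.
W = (P₁V₁−P₂V₂)/(n−1) = (331×40.9−31.4×286)/0.21 = 21600 J.
ΔU = nCvΔT = 3.08×20.8×(352−529) = -11400 J.
Q = ΔU + W = 10300 J.

10300 J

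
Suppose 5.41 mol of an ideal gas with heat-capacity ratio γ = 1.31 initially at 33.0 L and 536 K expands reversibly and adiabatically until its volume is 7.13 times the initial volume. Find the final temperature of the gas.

292 K

P₁ = nRT₁/V₁ = 5.41×8.314×536/33.0 = 731 kPa.
Adiabatic: TV^(γ−1) = const ⇒ T₂ = 536×(0.140)^0.310 = 292 K; PV^γ = const ⇒ P₂ = 55.7 kPa.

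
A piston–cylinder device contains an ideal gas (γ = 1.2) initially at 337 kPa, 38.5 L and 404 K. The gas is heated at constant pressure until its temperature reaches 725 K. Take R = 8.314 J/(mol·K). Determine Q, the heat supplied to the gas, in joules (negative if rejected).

61900 J

n = P₁V₁/(RT₁) = 337×38.5/(8.314×404) = 3.86 mol.
Isobaric: P stays 337 kPa; V/T = const ⇒ T₂ = 725 K, V₂ = 69.1 L.
W = PΔV = 337×(69.1−38.5) kPa·L = 10300 J.
ΔU = nCvΔT = 3.86×41.6×(725−404) = 51500 J.
Q = ΔU + W = nCpΔT = 61900 J.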